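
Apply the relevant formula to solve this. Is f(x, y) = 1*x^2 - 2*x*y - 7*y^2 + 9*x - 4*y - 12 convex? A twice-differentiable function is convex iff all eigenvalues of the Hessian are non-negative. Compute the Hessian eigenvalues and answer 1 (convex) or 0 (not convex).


The Hessian of f(x,y) = 1*x^2 - 2*x*y - 7*y^2 + 9*x - 4*y - 12 is:
H = [[2, -2], [-2, -14]]
Trace = 2 - 14 = -12
Determinant = 2*-14 - (-2)^2 = -32
Discriminant = (-12)^2 - 4*-32 = 272.0
Eigenvalues: lambda_1 = -14.2462, lambda_2 = 2.2462
The function is not convex.

0


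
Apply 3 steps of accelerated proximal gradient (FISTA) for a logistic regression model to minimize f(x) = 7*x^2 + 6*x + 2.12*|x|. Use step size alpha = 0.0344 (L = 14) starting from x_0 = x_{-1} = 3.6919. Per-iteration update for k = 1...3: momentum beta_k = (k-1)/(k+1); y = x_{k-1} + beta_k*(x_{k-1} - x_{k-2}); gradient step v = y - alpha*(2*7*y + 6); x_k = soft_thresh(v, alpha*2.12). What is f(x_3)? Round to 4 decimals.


FISTA on f(x) = 7*x^2 + 6*x + 2.12*|x|
L = 14, alpha = 0.0344
Iteration 1: beta = 0.0, y = 3.6919 + 0.0*(3.6919 - 3.6919) = 3.6919
  grad(y) = 57.6866, v = y - alpha*grad = 1.7075
  prox(v) = soft_thresh(1.7075, 0.0729) = 1.6346
Iteration 2: beta = 0.3333, y = 1.6346 + 0.3333*(1.6346 - 3.6919) = 0.9488
  grad(y) = 19.2828, v = y - alpha*grad = 0.2854
  prox(v) = soft_thresh(0.2854, 0.0729) = 0.2125
Iteration 3: beta = 0.5, y = 0.2125 + 0.5*(0.2125 - 1.6346) = -0.4985
  grad(y) = -0.9791, v = y - alpha*grad = -0.4648
  prox(v) = soft_thresh(-0.4648, 0.0729) = -0.3919
f(x_3) = 7*(-0.3919)^2 + 6*(-0.3919) + 2.12*|-0.3919| = -0.4455


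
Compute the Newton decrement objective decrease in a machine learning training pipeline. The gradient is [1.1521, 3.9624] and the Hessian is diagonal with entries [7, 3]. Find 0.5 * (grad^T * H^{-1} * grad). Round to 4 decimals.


Step 1: H is diagonal, so H^(-1) * g = [0.1646, 1.3208].
Step 2: g^T H^(-1) g = sum_i g_i^2 / H_ii
  = (1.1521)^2/7 + (3.9624)^2/3
  = 0.1896 + 5.2335 = 5.4232
Step 3: Objective decrease = 0.5 * g^T H^(-1) g = 2.7116


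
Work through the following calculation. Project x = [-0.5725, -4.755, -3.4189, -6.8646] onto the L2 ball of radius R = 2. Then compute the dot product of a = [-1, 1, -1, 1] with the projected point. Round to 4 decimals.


Step 1: Compute ||x|| (intermediates to 6 decimals).
||x|| = sqrt((-0.5725)^2 + (-4.755)^2 + (-3.4189)^2 + (-6.8646)^2) = 9.041537
Step 2: Project.
Since ||x|| > R, scale = R/||x|| = 2/9.041537 = 0.221201, proj(x) = scale * x
proj(x) = [-0.126638, -1.051811, -0.756264, -1.518456]
Step 3: Dot product.
a^T * proj(x) = -1*(-0.126638) + 1*(-1.051811) - 1*(-0.756264) + 1*(-1.518456) = -1.6874


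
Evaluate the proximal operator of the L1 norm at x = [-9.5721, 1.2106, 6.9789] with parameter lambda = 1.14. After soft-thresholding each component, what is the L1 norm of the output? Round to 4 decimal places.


Soft-thresholding with lambda = 1.14:
prox(-9.5721) = sign(-9.5721)*max(|-9.5721| - 1.14, 0) = -8.4321
prox(1.2106) = sign(1.2106)*max(|1.2106| - 1.14, 0) = 0.0706
prox(6.9789) = sign(6.9789)*max(|6.9789| - 1.14, 0) = 5.8389
prox(x) = [-8.4321, 0.0706, 5.8389]
||prox(x)||_1 = 8.4321 + 0.0706 + 5.8389 = 14.3416


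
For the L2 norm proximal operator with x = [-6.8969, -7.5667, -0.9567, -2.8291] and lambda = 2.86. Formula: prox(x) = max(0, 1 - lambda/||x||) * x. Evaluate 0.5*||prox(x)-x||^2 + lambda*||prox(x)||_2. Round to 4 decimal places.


Step 1: Compute ||x||.
||x|| = 10.665
Step 2: Compute scaling factor.
scale = max(0, 1 - 2.86/10.665) = 0.7318
Step 3: prox(x) = [-5.0474, -5.5376, -0.7001, -2.0704]
||prox(x)|| = 7.805
Step 4: Proximal objective.
0.5*||prox-x||^2 = 4.0898
lambda*||prox|| = 22.3223
Total = 26.412


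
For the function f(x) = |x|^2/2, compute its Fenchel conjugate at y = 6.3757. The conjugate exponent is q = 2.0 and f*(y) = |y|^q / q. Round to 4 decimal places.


The conjugate exponent q satisfies 1/p + 1/q = 1.
p = 2, so q = 2/(2 - 1) = 2.0
|y|^q = 6.3757^2.0 = 40.6496
f*(6.3757) = 40.6496 / 2.0 = 20.3248


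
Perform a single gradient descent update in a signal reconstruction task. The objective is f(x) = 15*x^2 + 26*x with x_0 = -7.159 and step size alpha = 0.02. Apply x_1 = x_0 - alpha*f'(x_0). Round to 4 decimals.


We compute the gradient at x_0 and apply the update.
f'(x) = 30*x + 26
f'(-7.159) = 30*-7.159 + 26 = -188.77
x_1 = -7.159 - 0.02*-188.77 = -3.3836


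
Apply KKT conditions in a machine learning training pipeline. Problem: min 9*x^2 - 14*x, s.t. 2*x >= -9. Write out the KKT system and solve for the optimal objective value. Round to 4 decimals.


Step 1: Try lambda = 0 (constraint inactive).
Stationarity: 2*9*x - 14 = 0
x* = 14/(2*9) = 7/9 = 0.7778 (rounded; the exact value 7/9 is used below)
Check constraint: 2*0.7778 = 1.5556 >= -9 -- satisfied.
Step 2: Compute optimal value.
f(x*) = 9*(7/9)^2 - 14*(7/9) = -5.4444


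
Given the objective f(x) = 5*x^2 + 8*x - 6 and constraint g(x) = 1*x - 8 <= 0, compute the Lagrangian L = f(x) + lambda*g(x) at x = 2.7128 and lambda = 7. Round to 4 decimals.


Step 1: Evaluate f(x).
f(2.7128) = 5*2.7128^2 + 8*2.7128 - 6 = 52.4988
Step 2: Evaluate g(x).
g(2.7128) = 1*2.7128 - 8 = -5.2872
Step 3: Compute Lagrangian.
L = 52.4988 + 7*-5.2872 = 15.4884


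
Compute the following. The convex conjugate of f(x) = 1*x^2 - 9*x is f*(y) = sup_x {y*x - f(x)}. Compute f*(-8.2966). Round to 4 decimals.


f*(y) = sup_x {y*x - a*x^2 - b*x} = sup_x {(y-b)*x - a*x^2}
FOC: (y - b) - 2a*x = 0 => x* = (y - b)/(2a)
x* = (-8.2966 + 9)/(2*1) = 0.3517
f*(-8.2966) = (y-b)^2/(4a) = (-8.2966 + 9)^2/(4*1)
= 0.4948/4 = 0.1237


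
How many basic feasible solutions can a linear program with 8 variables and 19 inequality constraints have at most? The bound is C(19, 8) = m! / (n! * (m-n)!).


Each vertex corresponds to some choice of n active constraints out of m, so the number of vertices is at most C(m, n) = m! / (n!(m-n)!).
m = 19, n = 8
Numerator: 19 * 18 * 17 * 16 * 15 * 14 * 13 * 12
Denominator: 8! = 40320
C(19, 8) = 75582


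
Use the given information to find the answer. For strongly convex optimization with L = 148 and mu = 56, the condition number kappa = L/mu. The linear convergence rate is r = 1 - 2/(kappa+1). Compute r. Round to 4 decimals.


Step 1: Compute the condition number.
kappa = L/mu = 148/56 = 2.6429
Step 2: Compute the convergence rate.
r = 1 - 2/(kappa + 1) = 1 - 2*mu/(L + mu) = (L - mu)/(L + mu) = 92/204 = 0.451


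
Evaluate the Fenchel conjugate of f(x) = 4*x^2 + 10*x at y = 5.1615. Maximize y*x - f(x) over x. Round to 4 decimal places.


f*(y) = sup_x {y*x - a*x^2 - b*x} = sup_x {(y-b)*x - a*x^2}
FOC: (y - b) - 2a*x = 0 => x* = (y - b)/(2a)
x* = (5.1615 - 10)/(2*4) = -0.6048
f*(5.1615) = (y-b)^2/(4a) = (5.1615 - 10)^2/(4*4)
= 23.4111/16 = 1.4632


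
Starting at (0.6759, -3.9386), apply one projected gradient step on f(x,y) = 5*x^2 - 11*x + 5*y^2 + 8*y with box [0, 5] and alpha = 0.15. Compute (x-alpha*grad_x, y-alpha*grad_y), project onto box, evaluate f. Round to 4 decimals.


Step 1: Compute gradient at (0.6759, -3.9386).
grad_x = 2*5*0.6759 - 11 = -4.241
grad_y = 2*5*-3.9386 + 8 = -31.386
Step 2: Gradient step.
x_raw = 0.6759 - 0.15*-4.241 = 1.3121
y_raw = -3.9386 - 0.15*-31.386 = 0.7693
Step 3: Project onto [0, 5].
x_proj = clip(1.3121) = 1.3121
y_proj = clip(0.7693) = 0.7693
Step 4: Evaluate f.
f(1.3121, 0.7693) = 3.2883


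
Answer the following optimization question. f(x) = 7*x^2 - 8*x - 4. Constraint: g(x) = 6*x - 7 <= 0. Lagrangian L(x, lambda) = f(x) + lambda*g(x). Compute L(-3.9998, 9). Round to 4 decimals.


Step 1: Evaluate f(x).
f(-3.9998) = 7*(-3.9998)^2 - 8*(-3.9998) - 4 = 139.9872
Step 2: Evaluate g(x).
g(-3.9998) = 6*-3.9998 - 7 = -30.9988
Step 3: Compute Lagrangian.
L = 139.9872 + 9*-30.9988 = -139.002


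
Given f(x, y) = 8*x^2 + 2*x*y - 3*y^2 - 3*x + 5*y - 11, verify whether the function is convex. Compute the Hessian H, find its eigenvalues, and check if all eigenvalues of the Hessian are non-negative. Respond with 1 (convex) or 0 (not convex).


The Hessian of f(x,y) = 8*x^2 + 2*x*y - 3*y^2 - 3*x + 5*y - 11 is:
H = [[16, 2], [2, -6]]
Trace = 16 - 6 = 10
Determinant = 16*-6 - (2)^2 = -100
Discriminant = (10)^2 - 4*-100 = 500.0
Eigenvalues: lambda_1 = -6.1803, lambda_2 = 16.1803
The function is not convex.

0


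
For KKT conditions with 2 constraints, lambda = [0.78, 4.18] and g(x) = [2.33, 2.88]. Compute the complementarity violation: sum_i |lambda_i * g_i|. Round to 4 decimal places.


KKT complementary slackness check:
lambda_1 * g_1 = 0.78 * 2.33 = 1.8174
lambda_2 * g_2 = 4.18 * 2.88 = 12.0384
Total violation = 1.8174 + 12.0384 = 13.8558


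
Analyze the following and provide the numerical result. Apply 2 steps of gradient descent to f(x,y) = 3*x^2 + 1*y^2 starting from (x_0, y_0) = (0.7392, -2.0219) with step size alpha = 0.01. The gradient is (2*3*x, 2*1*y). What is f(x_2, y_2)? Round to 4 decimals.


Gradient descent on f(x,y) = 3*x^2 + 1*y^2.
Starting point: (0.7392, -2.0219), alpha = 0.01
Step 1: grad_x = 2*3*0.7392 = 4.4352, grad_y = 2*1*-2.0219 = -4.0438
  x_1 = 0.7392 - 0.01*4.4352 = 0.6948
  y_1 = -2.0219 - 0.01*-4.0438 = -1.9815
Step 2: grad_x = 2*3*0.6948 = 4.1691, grad_y = 2*1*-1.9815 = -3.9629
  x_2 = 0.6948 - 0.01*4.1691 = 0.6532
  y_2 = -1.9815 - 0.01*-3.9629 = -1.9418
f(0.6532, -1.9418) = 3*0.6532^2 + 1*(-1.9418)^2 = 5.0506


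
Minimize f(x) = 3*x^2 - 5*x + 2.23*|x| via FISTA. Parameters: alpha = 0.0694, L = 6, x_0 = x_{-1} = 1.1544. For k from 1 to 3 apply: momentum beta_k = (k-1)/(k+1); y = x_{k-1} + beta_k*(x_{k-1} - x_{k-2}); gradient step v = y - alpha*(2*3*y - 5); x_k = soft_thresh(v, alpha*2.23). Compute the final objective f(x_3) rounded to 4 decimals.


FISTA on f(x) = 3*x^2 - 5*x + 2.23*|x|
L = 6, alpha = 0.0694
Iteration 1: beta = 0.0, y = 1.1544 + 0.0*(1.1544 - 1.1544) = 1.1544
  grad(y) = 1.9264, v = y - alpha*grad = 1.0207
  prox(v) = soft_thresh(1.0207, 0.1548) = 0.8659
Iteration 2: beta = 0.3333, y = 0.8659 + 0.3333*(0.8659 - 1.1544) = 0.7698
  grad(y) = -0.3812, v = y - alpha*grad = 0.7963
  prox(v) = soft_thresh(0.7963, 0.1548) = 0.6415
Iteration 3: beta = 0.5, y = 0.6415 + 0.5*(0.6415 - 0.8659) = 0.5293
  grad(y) = -1.8244, v = y - alpha*grad = 0.6559
  prox(v) = soft_thresh(0.6559, 0.1548) = 0.5011
f(x_3) = 3*0.5011^2 - 5*0.5011 + 2.23*|0.5011| = -0.6347


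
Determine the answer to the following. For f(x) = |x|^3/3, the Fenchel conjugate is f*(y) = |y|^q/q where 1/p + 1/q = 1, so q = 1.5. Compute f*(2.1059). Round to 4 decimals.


The conjugate exponent q satisfies 1/p + 1/q = 1.
p = 3, so q = 3/(3 - 1) = 1.5
|y|^q = 2.1059^1.5 = 3.056
f*(2.1059) = 3.056 / 1.5 = 2.0373


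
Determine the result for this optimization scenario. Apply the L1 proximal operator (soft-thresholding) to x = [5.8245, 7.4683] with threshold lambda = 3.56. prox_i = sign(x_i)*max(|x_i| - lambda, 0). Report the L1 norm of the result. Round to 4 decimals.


Soft-thresholding with lambda = 3.56:
prox(5.8245) = sign(5.8245)*max(|5.8245| - 3.56, 0) = 2.2645
prox(7.4683) = sign(7.4683)*max(|7.4683| - 3.56, 0) = 3.9083
prox(x) = [2.2645, 3.9083]
||prox(x)||_1 = 2.2645 + 3.9083 = 6.1728


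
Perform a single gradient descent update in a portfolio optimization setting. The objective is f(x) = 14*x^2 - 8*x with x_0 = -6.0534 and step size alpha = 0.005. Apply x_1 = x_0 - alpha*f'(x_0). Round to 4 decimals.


We compute the gradient at x_0 and apply the update.
f'(x) = 28*x - 8
f'(-6.0534) = 28*-6.0534 - 8 = -177.4952
x_1 = -6.0534 - 0.005*-177.4952 = -5.1659


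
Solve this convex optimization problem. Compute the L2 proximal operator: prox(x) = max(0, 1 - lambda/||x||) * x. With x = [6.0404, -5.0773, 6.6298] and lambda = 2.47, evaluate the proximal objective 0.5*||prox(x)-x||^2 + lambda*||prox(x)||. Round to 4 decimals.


Step 1: Compute ||x||.
||x|| = 10.3063
Step 2: Compute scaling factor.
scale = max(0, 1 - 2.47/10.3063) = 0.7603
Step 3: prox(x) = [4.5928, -3.8605, 5.0409]
||prox(x)|| = 7.8363
Step 4: Proximal objective.
0.5*||prox-x||^2 = 3.0505
lambda*||prox|| = 19.3557
Total = 22.4061


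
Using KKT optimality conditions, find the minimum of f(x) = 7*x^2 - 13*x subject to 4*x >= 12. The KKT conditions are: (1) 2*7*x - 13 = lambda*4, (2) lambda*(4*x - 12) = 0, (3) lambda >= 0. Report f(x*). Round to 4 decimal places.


Step 1: Try lambda = 0 (constraint inactive).
x_unc = 13/(2*7) = 0.9286
Check: 4*0.9286 = 3.7144 < 12 -- violated!
Step 2: Constraint must be active: 4*x = 12
x* = 12/4 = 3.0
lambda = (2*7*3.0 - 13)/4 = 7.25
Step 3: Compute optimal value.
f(x*) = 7*3.0^2 - 13*3.0 = 24.0


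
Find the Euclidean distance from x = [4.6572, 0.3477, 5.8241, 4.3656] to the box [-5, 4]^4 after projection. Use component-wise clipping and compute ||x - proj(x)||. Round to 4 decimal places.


Project each component onto [-5, 4].
clip(4.6572) = 4.0, clip(0.3477) = 0.3477, clip(5.8241) = 4.0, clip(4.3656) = 4.0
Projection = [4.0, 0.3477, 4.0, 4.0]
Squared diffs: [0.4319, 0.0, 3.3273, 0.1337]
Distance = sqrt(3.8929) = 1.973


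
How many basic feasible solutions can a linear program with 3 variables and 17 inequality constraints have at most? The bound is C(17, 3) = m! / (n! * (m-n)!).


Each vertex corresponds to some choice of n active constraints out of m, so the number of vertices is at most C(m, n) = m! / (n!(m-n)!).
m = 17, n = 3
Numerator: 17 * 16 * 15
Denominator: 3! = 6
C(17, 3) = 680


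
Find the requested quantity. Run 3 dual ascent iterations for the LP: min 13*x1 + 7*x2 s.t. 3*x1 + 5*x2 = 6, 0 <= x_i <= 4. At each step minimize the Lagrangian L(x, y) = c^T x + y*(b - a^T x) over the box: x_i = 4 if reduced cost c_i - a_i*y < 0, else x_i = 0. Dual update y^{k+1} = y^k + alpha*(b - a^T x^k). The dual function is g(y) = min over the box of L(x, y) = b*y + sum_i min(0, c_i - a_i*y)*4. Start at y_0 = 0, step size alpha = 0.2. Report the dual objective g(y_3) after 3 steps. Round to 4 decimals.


Dual ascent for LP: min 13*x1 + 7*x2, 3*x1 + 5*x2 = 6, 0 <= x_i <= 4
Step 1: y^k = 0.0, reduced costs: (13.0, 7.0)
  x^k = (0.0, 0.0), subgradient = b - a^T x = 6.0
  y^{k+1} = 0.0 + 0.2*6.0 = 1.2
Step 2: y^k = 1.2, reduced costs: (9.4, 1.0)
  x^k = (0.0, 0.0), subgradient = b - a^T x = 6.0
  y^{k+1} = 1.2 + 0.2*6.0 = 2.4
Step 3: y^k = 2.4, reduced costs: (5.8, -5.0)
  x^k = (0.0, 4.0), subgradient = b - a^T x = -14.0
  y^{k+1} = 2.4 + 0.2*-14.0 = -0.4
Dual objective at y_3 = -0.4: reduced costs (14.2, 9.0), box minimizer x = (0.0, 0.0)
g(y_3) = b*y + (c1 - a1*y)*x1 + (c2 - a2*y)*x2 = 6*(-0.4) + 14.2*0.0 + 9.0*0.0 = -2.4 + 0.0 + 0.0 = -2.4


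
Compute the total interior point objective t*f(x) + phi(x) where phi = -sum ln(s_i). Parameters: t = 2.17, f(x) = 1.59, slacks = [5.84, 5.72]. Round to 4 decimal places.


Step 1: Compute log-barrier.
ln values: [1.7647, 1.744]
phi = -(1.7647 + 1.744) = -3.5087
Step 2: Compute augmented objective.
t*f(x) = 2.17*1.59 = 3.4503
Total = 3.4503 - 3.5087 = -0.0584


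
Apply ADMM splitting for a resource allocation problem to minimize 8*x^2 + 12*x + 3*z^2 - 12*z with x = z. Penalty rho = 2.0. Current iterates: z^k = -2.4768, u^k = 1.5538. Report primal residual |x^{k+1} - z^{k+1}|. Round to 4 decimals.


ADMM iteration with rho = 2.0, z^k = -2.4768, u^k = 1.5538
Step 1: x-update.
Minimize 8*x^2 + 12*x + (2.0/2)*(x + 2.4768 + 1.5538)^2
FOC: (2*8 + 2.0)*x = -12 + 2.0*(-2.4768 - 1.5538)
x^{k+1} = -1.1145
Step 2: z-update.
Minimize 3*z^2 - 12*z + (2.0/2)*(-1.1145 - z + 1.5538)^2
FOC: (2*3 + 2.0)*z = 12 + 2.0*(-1.1145 + 1.5538)
z^{k+1} = 1.6098
Step 3: u-update.
u^{k+1} = 1.5538 - 1.1145 - 1.6098 = -1.1705
Step 4: Primal residual = |-1.1145 - 1.6098| = 2.7243


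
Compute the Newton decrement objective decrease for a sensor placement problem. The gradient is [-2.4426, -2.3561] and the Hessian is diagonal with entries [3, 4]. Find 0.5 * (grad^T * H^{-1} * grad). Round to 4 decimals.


Step 1: H is diagonal, so H^(-1) * g = [-0.8142, -0.589].
Step 2: g^T H^(-1) g = sum_i g_i^2 / H_ii
  = (-2.4426)^2/3 + (-2.3561)^2/4
  = 1.9888 + 1.3878 = 3.3766
Step 3: Objective decrease = 0.5 * g^T H^(-1) g = 1.6883


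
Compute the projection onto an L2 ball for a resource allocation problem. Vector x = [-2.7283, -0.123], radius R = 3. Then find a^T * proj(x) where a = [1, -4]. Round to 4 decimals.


Step 1: Compute ||x|| (intermediates to 6 decimals).
||x|| = sqrt((-2.7283)^2 + (-0.123)^2) = 2.731071
Step 2: Project.
Since ||x|| <= R, proj = x (no scaling needed).
proj(x) = [-2.7283, -0.123]
Step 3: Dot product.
a^T * proj(x) = 1*(-2.7283) - 4*(-0.123) = -2.2363


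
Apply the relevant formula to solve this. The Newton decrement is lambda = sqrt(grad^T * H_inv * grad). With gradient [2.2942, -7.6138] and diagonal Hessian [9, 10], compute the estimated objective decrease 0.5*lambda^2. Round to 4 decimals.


Step 1: H is diagonal, so H^(-1) * g = [0.2549, -0.7614].
Step 2: g^T H^(-1) g = sum_i g_i^2 / H_ii
  = (2.2942)^2/9 + (-7.6138)^2/10
  = 0.5848 + 5.797 = 6.3818
Step 3: Objective decrease = 0.5 * g^T H^(-1) g = 3.1909


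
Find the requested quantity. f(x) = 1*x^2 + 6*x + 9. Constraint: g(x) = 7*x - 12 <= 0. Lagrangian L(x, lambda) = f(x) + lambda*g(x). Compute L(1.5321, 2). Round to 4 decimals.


Step 1: Evaluate f(x).
f(1.5321) = 1*1.5321^2 + 6*1.5321 + 9 = 20.5399
Step 2: Evaluate g(x).
g(1.5321) = 7*1.5321 - 12 = -1.2753
Step 3: Compute Lagrangian.
L = 20.5399 + 2*-1.2753 = 17.9893


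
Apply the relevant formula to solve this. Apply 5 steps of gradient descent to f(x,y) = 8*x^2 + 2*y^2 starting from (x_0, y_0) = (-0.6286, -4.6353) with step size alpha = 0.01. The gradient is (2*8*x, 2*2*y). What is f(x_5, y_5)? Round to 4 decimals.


Gradient descent on f(x,y) = 8*x^2 + 2*y^2.
Starting point: (-0.6286, -4.6353), alpha = 0.01
Step 1: grad_x = 2*8*-0.6286 = -10.0576, grad_y = 2*2*-4.6353 = -18.5412
  x_1 = -0.6286 - 0.01*-10.0576 = -0.528
  y_1 = -4.6353 - 0.01*-18.5412 = -4.4499
Step 2: grad_x = 2*8*-0.528 = -8.4484, grad_y = 2*2*-4.4499 = -17.7996
  x_2 = -0.528 - 0.01*-8.4484 = -0.4435
  y_2 = -4.4499 - 0.01*-17.7996 = -4.2719
Step 3: grad_x = 2*8*-0.4435 = -7.0966, grad_y = 2*2*-4.2719 = -17.0876
  x_3 = -0.4435 - 0.01*-7.0966 = -0.3726
  y_3 = -4.2719 - 0.01*-17.0876 = -4.101
Step 4: grad_x = 2*8*-0.3726 = -5.9612, grad_y = 2*2*-4.101 = -16.4041
  x_4 = -0.3726 - 0.01*-5.9612 = -0.313
  y_4 = -4.101 - 0.01*-16.4041 = -3.937
Step 5: grad_x = 2*8*-0.313 = -5.0074, grad_y = 2*2*-3.937 = -15.7479
  x_5 = -0.313 - 0.01*-5.0074 = -0.2629
  y_5 = -3.937 - 0.01*-15.7479 = -3.7795
f(-0.2629, -3.7795) = 8*(-0.2629)^2 + 2*(-3.7795)^2 = 29.1221


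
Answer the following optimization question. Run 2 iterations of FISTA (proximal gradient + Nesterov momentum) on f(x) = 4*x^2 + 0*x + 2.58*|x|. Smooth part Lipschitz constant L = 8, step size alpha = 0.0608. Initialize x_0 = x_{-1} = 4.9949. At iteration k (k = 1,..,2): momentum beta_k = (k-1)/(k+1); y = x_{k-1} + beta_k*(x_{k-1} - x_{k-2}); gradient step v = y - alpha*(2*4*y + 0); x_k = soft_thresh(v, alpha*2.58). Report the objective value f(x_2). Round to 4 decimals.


FISTA on f(x) = 4*x^2 + 0*x + 2.58*|x|
L = 8, alpha = 0.0608
Iteration 1: beta = 0.0, y = 4.9949 + 0.0*(4.9949 - 4.9949) = 4.9949
  grad(y) = 39.9592, v = y - alpha*grad = 2.5654
  prox(v) = soft_thresh(2.5654, 0.1569) = 2.4085
Iteration 2: beta = 0.3333, y = 2.4085 + 0.3333*(2.4085 - 4.9949) = 1.5464
  grad(y) = 12.3711, v = y - alpha*grad = 0.7942
  prox(v) = soft_thresh(0.7942, 0.1569) = 0.6374
f(x_2) = 4*0.6374^2 + 0*0.6374 + 2.58*|0.6374| = 3.2693


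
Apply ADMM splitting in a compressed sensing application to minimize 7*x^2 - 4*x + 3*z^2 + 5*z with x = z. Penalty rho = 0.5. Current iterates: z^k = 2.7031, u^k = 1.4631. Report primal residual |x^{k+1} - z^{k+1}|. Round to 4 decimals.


ADMM iteration with rho = 0.5, z^k = 2.7031, u^k = 1.4631
Step 1: x-update.
Minimize 7*x^2 - 4*x + (0.5/2)*(x - 2.7031 + 1.4631)^2
FOC: (2*7 + 0.5)*x = 4 + 0.5*(2.7031 - 1.4631)
x^{k+1} = 0.3186
Step 2: z-update.
Minimize 3*z^2 + 5*z + (0.5/2)*(0.3186 - z + 1.4631)^2
FOC: (2*3 + 0.5)*z = -5 + 0.5*(0.3186 + 1.4631)
z^{k+1} = -0.6322
Step 3: u-update.
u^{k+1} = 1.4631 + 0.3186 + 0.6322 = 2.4139
Step 4: Primal residual = |0.3186 + 0.6322| = 0.9508


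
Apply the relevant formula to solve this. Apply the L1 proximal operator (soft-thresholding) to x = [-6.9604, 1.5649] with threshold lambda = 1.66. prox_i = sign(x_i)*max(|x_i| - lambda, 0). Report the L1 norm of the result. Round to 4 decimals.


Soft-thresholding with lambda = 1.66:
prox(-6.9604) = sign(-6.9604)*max(|-6.9604| - 1.66, 0) = -5.3004
prox(1.5649) = sign(1.5649)*max(|1.5649| - 1.66, 0) = 0.0
prox(x) = [-5.3004, 0.0]
||prox(x)||_1 = 5.3004 + 0.0 = 5.3004


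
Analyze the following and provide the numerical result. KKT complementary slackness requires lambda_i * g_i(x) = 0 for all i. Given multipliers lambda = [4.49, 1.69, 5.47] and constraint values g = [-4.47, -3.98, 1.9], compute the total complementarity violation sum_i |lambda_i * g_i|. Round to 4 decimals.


KKT complementary slackness check:
lambda_1 * g_1 = 4.49 * -4.47 = -20.0703
lambda_2 * g_2 = 1.69 * -3.98 = -6.7262
lambda_3 * g_3 = 5.47 * 1.9 = 10.393
Total violation = 20.0703 + 6.7262 + 10.393 = 37.1895


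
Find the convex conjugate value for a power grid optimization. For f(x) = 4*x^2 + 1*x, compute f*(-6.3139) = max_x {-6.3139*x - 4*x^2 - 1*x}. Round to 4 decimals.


f*(y) = sup_x {y*x - a*x^2 - b*x} = sup_x {(y-b)*x - a*x^2}
FOC: (y - b) - 2a*x = 0 => x* = (y - b)/(2a)
x* = (-6.3139 - 1)/(2*4) = -0.9142
f*(-6.3139) = (y-b)^2/(4a) = (-6.3139 - 1)^2/(4*4)
= 53.4931/16 = 3.3433


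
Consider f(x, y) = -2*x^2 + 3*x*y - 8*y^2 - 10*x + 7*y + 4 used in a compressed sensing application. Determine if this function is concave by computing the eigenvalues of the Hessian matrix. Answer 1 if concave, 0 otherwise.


The Hessian of f(x,y) = -2*x^2 + 3*x*y - 8*y^2 - 10*x + 7*y + 4 is:
H = [[-4, 3], [3, -16]]
Trace = -4 - 16 = -20
Determinant = -4*-16 - (3)^2 = 55
Discriminant = (-20)^2 - 4*55 = 180.0
Eigenvalues: lambda_1 = -16.7082, lambda_2 = -3.2918
The function is concave.

1


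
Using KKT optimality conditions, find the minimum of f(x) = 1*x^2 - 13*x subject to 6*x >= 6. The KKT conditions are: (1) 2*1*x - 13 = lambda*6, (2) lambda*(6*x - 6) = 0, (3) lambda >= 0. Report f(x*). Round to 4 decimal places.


Step 1: Try lambda = 0 (constraint inactive).
Stationarity: 2*1*x - 13 = 0
x* = 13/(2*1) = 6.5
Check constraint: 6*6.5 = 39.0 >= 6 -- satisfied.
Step 2: Compute optimal value.
f(x*) = 1*6.5^2 - 13*6.5 = -42.25


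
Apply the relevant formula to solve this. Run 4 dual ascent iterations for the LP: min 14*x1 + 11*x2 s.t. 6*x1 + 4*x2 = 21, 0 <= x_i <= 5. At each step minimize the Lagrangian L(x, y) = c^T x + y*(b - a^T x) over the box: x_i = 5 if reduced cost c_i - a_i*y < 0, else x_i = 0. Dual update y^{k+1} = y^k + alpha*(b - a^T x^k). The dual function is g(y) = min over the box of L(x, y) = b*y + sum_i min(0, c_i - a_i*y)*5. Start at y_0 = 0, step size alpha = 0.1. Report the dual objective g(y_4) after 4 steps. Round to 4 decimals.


Dual ascent for LP: min 14*x1 + 11*x2, 6*x1 + 4*x2 = 21, 0 <= x_i <= 5
Step 1: y^k = 0.0, reduced costs: (14.0, 11.0)
  x^k = (0.0, 0.0), subgradient = b - a^T x = 21.0
  y^{k+1} = 0.0 + 0.1*21.0 = 2.1
Step 2: y^k = 2.1, reduced costs: (1.4, 2.6)
  x^k = (0.0, 0.0), subgradient = b - a^T x = 21.0
  y^{k+1} = 2.1 + 0.1*21.0 = 4.2
Step 3: y^k = 4.2, reduced costs: (-11.2, -5.8)
  x^k = (5.0, 5.0), subgradient = b - a^T x = -29.0
  y^{k+1} = 4.2 + 0.1*-29.0 = 1.3
Step 4: y^k = 1.3, reduced costs: (6.2, 5.8)
  x^k = (0.0, 0.0), subgradient = b - a^T x = 21.0
  y^{k+1} = 1.3 + 0.1*21.0 = 3.4
Dual objective at y_4 = 3.4: reduced costs (-6.4, -2.6), box minimizer x = (5.0, 5.0)
g(y_4) = b*y + (c1 - a1*y)*x1 + (c2 - a2*y)*x2 = 21*3.4 + (-6.4)*5.0 + (-2.6)*5.0 = 71.4 - 32.0 - 13.0 = 26.4


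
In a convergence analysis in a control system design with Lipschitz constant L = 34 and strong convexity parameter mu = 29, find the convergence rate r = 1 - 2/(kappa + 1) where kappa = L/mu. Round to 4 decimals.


Step 1: Compute the condition number.
kappa = L/mu = 34/29 = 1.1724
Step 2: Compute the convergence rate.
r = 1 - 2/(kappa + 1) = 1 - 2*mu/(L + mu) = (L - mu)/(L + mu) = 5/63 = 0.0794


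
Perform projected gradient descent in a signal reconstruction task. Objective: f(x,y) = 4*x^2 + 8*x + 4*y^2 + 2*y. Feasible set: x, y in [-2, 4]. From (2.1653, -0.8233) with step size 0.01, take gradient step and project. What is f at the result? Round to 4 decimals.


Step 1: Compute gradient at (2.1653, -0.8233).
grad_x = 2*4*2.1653 + 8 = 25.3224
grad_y = 2*4*-0.8233 + 2 = -4.5864
Step 2: Gradient step.
x_raw = 2.1653 - 0.01*25.3224 = 1.9121
y_raw = -0.8233 - 0.01*-4.5864 = -0.7774
Step 3: Project onto [-2, 4].
x_proj = clip(1.9121) = 1.9121
y_proj = clip(-0.7774) = -0.7774
Step 4: Evaluate f.
f(1.9121, -0.7774) = 30.7835


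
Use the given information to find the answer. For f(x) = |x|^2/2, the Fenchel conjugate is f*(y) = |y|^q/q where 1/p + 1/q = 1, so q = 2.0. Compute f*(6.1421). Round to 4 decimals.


The conjugate exponent q satisfies 1/p + 1/q = 1.
p = 2, so q = 2/(2 - 1) = 2.0
|y|^q = 6.1421^2.0 = 37.7254
f*(6.1421) = 37.7254 / 2.0 = 18.8627


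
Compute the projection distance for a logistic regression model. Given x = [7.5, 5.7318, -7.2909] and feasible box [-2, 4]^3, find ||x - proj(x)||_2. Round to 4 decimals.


Project each component onto [-2, 4].
clip(7.5) = 4.0, clip(5.7318) = 4.0, clip(-7.2909) = -2.0
Projection = [4.0, 4.0, -2.0]
Squared diffs: [12.25, 2.9991, 27.9936]
Distance = sqrt(43.2427) = 6.5759


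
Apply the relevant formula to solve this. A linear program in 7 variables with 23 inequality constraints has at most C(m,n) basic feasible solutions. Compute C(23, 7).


Each vertex corresponds to some choice of n active constraints out of m, so the number of vertices is at most C(m, n) = m! / (n!(m-n)!).
m = 23, n = 7
Numerator: 23 * 22 * 21 * 20 * 19 * 18 * 17
Denominator: 7! = 5040
C(23, 7) = 245157


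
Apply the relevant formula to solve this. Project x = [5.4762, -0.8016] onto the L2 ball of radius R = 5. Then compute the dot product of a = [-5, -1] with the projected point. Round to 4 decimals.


Step 1: Compute ||x|| (intermediates to 6 decimals).
||x|| = sqrt(5.4762^2 + (-0.8016)^2) = 5.534558
Step 2: Project.
Since ||x|| > R, scale = R/||x|| = 5/5.534558 = 0.903415, proj(x) = scale * x
proj(x) = [4.947281, -0.724177]
Step 3: Dot product.
a^T * proj(x) = -5*4.947281 - 1*(-0.724177) = -24.0122


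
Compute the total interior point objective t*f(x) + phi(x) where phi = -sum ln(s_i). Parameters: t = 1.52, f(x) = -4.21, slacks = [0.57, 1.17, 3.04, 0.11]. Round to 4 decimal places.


Step 1: Compute log-barrier.
ln values: [-0.5621, 0.157, 1.1119, -2.2073]
phi = -(-0.5621 + 0.157 + 1.1119 - 2.2073) = 1.5005
Step 2: Compute augmented objective.
t*f(x) = 1.52*-4.21 = -6.3992
Total = -6.3992 + 1.5005 = -4.8987


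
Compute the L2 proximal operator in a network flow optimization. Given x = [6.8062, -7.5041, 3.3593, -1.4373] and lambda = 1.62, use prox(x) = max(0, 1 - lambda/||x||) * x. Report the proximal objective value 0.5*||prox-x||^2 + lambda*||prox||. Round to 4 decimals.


Step 1: Compute ||x||.
||x|| = 10.7697
Step 2: Compute scaling factor.
scale = max(0, 1 - 1.62/10.7697) = 0.8496
Step 3: prox(x) = [5.7824, -6.3753, 2.854, -1.2211]
||prox(x)|| = 9.1497
Step 4: Proximal objective.
0.5*||prox-x||^2 = 1.3122
lambda*||prox|| = 14.8225
Total = 16.1347


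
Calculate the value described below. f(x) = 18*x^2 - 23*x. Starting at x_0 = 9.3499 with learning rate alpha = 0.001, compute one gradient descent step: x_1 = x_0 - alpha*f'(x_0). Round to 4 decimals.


We compute the gradient at x_0 and apply the update.
f'(x) = 36*x - 23
f'(9.3499) = 36*9.3499 - 23 = 313.5964
x_1 = 9.3499 - 0.001*313.5964 = 9.0363


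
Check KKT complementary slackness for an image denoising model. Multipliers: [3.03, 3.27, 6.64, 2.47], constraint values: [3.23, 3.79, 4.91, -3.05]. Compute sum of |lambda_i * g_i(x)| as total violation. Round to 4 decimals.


KKT complementary slackness check:
lambda_1 * g_1 = 3.03 * 3.23 = 9.7869
lambda_2 * g_2 = 3.27 * 3.79 = 12.3933
lambda_3 * g_3 = 6.64 * 4.91 = 32.6024
lambda_4 * g_4 = 2.47 * -3.05 = -7.5335
Total violation = 9.7869 + 12.3933 + 32.6024 + 7.5335 = 62.3161


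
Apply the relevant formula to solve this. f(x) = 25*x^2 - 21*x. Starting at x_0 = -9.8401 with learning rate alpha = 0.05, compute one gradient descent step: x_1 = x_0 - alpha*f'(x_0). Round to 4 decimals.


We compute the gradient at x_0 and apply the update.
f'(x) = 50*x - 21
f'(-9.8401) = 50*-9.8401 - 21 = -513.005
x_1 = -9.8401 - 0.05*-513.005 = 15.8102


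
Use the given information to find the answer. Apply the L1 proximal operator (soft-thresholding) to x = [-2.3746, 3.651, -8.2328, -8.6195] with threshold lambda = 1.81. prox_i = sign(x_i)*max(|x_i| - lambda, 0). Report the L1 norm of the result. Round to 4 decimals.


Soft-thresholding with lambda = 1.81:
prox(-2.3746) = sign(-2.3746)*max(|-2.3746| - 1.81, 0) = -0.5646
prox(3.651) = sign(3.651)*max(|3.651| - 1.81, 0) = 1.841
prox(-8.2328) = sign(-8.2328)*max(|-8.2328| - 1.81, 0) = -6.4228
prox(-8.6195) = sign(-8.6195)*max(|-8.6195| - 1.81, 0) = -6.8095
prox(x) = [-0.5646, 1.841, -6.4228, -6.8095]
||prox(x)||_1 = 0.5646 + 1.841 + 6.4228 + 6.8095 = 15.6379


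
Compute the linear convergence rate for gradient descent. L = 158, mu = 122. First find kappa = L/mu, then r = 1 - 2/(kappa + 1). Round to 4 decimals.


Step 1: Compute the condition number.
kappa = L/mu = 158/122 = 1.2951
Step 2: Compute the convergence rate.
r = 1 - 2/(kappa + 1) = 1 - 2*mu/(L + mu) = (L - mu)/(L + mu) = 36/280 = 0.1286


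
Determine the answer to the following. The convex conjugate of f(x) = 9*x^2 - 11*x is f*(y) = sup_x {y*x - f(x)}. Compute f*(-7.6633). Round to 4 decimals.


f*(y) = sup_x {y*x - a*x^2 - b*x} = sup_x {(y-b)*x - a*x^2}
FOC: (y - b) - 2a*x = 0 => x* = (y - b)/(2a)
x* = (-7.6633 + 11)/(2*9) = 0.1854
f*(-7.6633) = (y-b)^2/(4a) = (-7.6633 + 11)^2/(4*9)
= 11.1336/36 = 0.3093


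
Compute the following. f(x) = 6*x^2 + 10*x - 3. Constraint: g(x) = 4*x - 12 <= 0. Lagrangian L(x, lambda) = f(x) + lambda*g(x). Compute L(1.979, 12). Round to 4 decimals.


Step 1: Evaluate f(x).
f(1.979) = 6*1.979^2 + 10*1.979 - 3 = 40.2886
Step 2: Evaluate g(x).
g(1.979) = 4*1.979 - 12 = -4.084
Step 3: Compute Lagrangian.
L = 40.2886 + 12*-4.084 = -8.7194


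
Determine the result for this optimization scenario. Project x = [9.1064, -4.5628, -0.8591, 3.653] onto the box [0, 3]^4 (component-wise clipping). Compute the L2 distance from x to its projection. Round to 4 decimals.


Project each component onto [0, 3].
clip(9.1064) = 3.0, clip(-4.5628) = 0.0, clip(-0.8591) = 0.0, clip(3.653) = 3.0
Projection = [3.0, 0.0, 0.0, 3.0]
Squared diffs: [37.2881, 20.8191, 0.7381, 0.4264]
Distance = sqrt(59.2717) = 7.6988


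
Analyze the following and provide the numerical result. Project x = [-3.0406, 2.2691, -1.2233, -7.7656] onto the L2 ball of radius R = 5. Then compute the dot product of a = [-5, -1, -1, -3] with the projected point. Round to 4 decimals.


Step 1: Compute ||x|| (intermediates to 6 decimals).
||x|| = sqrt((-3.0406)^2 + 2.2691^2 + (-1.2233)^2 + (-7.7656)^2) = 8.728979
Step 2: Project.
Since ||x|| > R, scale = R/||x|| = 5/8.728979 = 0.572805, proj(x) = scale * x
proj(x) = [-1.741671, 1.299752, -0.700712, -4.448175]
Step 3: Dot product.
a^T * proj(x) = -5*(-1.741671) - 1*1.299752 - 1*(-0.700712) - 3*(-4.448175) = 21.4538


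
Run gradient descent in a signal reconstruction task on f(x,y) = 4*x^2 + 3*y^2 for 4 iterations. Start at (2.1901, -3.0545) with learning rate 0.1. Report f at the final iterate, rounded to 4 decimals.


Gradient descent on f(x,y) = 4*x^2 + 3*y^2.
Starting point: (2.1901, -3.0545), alpha = 0.1
Step 1: grad_x = 2*4*2.1901 = 17.5208, grad_y = 2*3*-3.0545 = -18.327
  x_1 = 2.1901 - 0.1*17.5208 = 0.438
  y_1 = -3.0545 - 0.1*-18.327 = -1.2218
Step 2: grad_x = 2*4*0.438 = 3.5042, grad_y = 2*3*-1.2218 = -7.3308
  x_2 = 0.438 - 0.1*3.5042 = 0.0876
  y_2 = -1.2218 - 0.1*-7.3308 = -0.4887
Step 3: grad_x = 2*4*0.0876 = 0.7008, grad_y = 2*3*-0.4887 = -2.9323
  x_3 = 0.0876 - 0.1*0.7008 = 0.0175
  y_3 = -0.4887 - 0.1*-2.9323 = -0.1955
Step 4: grad_x = 2*4*0.0175 = 0.1402, grad_y = 2*3*-0.1955 = -1.1729
  x_4 = 0.0175 - 0.1*0.1402 = 0.0035
  y_4 = -0.1955 - 0.1*-1.1729 = -0.0782
f(0.0035, -0.0782) = 4*0.0035^2 + 3*(-0.0782)^2 = 0.0184


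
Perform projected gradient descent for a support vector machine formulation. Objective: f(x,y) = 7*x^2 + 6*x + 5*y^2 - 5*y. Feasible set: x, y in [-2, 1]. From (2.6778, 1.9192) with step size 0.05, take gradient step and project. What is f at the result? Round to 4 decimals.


Step 1: Compute gradient at (2.6778, 1.9192).
grad_x = 2*7*2.6778 + 6 = 43.4892
grad_y = 2*5*1.9192 - 5 = 14.192
Step 2: Gradient step.
x_raw = 2.6778 - 0.05*43.4892 = 0.5033
y_raw = 1.9192 - 0.05*14.192 = 1.2096
Step 3: Project onto [-2, 1].
x_proj = clip(0.5033) = 0.5033
y_proj = clip(1.2096) = 1.0
Step 4: Evaluate f.
f(0.5033, 1.0) = 4.7935


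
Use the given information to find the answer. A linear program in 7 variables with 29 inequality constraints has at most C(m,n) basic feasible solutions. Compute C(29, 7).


Each vertex corresponds to some choice of n active constraints out of m, so the number of vertices is at most C(m, n) = m! / (n!(m-n)!).
m = 29, n = 7
Numerator: 29 * 28 * 27 * 26 * 25 * 24 * 23
Denominator: 7! = 5040
C(29, 7) = 1560780


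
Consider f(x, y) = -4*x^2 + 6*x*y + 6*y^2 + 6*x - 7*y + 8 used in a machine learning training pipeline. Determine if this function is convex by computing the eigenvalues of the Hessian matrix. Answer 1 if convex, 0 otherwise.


The Hessian of f(x,y) = -4*x^2 + 6*x*y + 6*y^2 + 6*x - 7*y + 8 is:
H = [[-8, 6], [6, 12]]
Trace = -8 + 12 = 4
Determinant = -8*12 - (6)^2 = -132
Discriminant = (4)^2 - 4*-132 = 544.0
Eigenvalues: lambda_1 = -9.6619, lambda_2 = 13.6619
The function is not convex.

0


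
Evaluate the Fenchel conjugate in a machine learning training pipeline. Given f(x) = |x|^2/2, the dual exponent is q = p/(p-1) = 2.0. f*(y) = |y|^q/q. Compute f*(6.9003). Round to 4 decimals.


The conjugate exponent q satisfies 1/p + 1/q = 1.
p = 2, so q = 2/(2 - 1) = 2.0
|y|^q = 6.9003^2.0 = 47.6141
f*(6.9003) = 47.6141 / 2.0 = 23.8071


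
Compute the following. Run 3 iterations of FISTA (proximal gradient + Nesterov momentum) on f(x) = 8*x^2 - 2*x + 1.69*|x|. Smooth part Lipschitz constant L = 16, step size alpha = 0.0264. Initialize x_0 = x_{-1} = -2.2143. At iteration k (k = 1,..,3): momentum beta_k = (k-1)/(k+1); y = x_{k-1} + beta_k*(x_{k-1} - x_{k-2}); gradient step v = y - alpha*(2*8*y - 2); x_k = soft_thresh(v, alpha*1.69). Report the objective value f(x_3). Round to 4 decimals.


FISTA on f(x) = 8*x^2 - 2*x + 1.69*|x|
L = 16, alpha = 0.0264
Iteration 1: beta = 0.0, y = -2.2143 + 0.0*(-2.2143 + 2.2143) = -2.2143
  grad(y) = -37.4288, v = y - alpha*grad = -1.2262
  prox(v) = soft_thresh(-1.2262, 0.0446) = -1.1816
Iteration 2: beta = 0.3333, y = -1.1816 + 0.3333*(-1.1816 + 2.2143) = -0.8373
  grad(y) = -15.3971, v = y - alpha*grad = -0.4308
  prox(v) = soft_thresh(-0.4308, 0.0446) = -0.3862
Iteration 3: beta = 0.5, y = -0.3862 + 0.5*(-0.3862 + 1.1816) = 0.0115
  grad(y) = -1.8167, v = y - alpha*grad = 0.0594
  prox(v) = soft_thresh(0.0594, 0.0446) = 0.0148
f(x_3) = 8*0.0148^2 - 2*0.0148 + 1.69*|0.0148| = -0.0028


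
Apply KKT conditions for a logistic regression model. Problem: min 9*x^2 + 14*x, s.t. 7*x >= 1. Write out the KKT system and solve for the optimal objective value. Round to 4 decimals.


Step 1: Try lambda = 0 (constraint inactive).
x_unc = -14/(2*9) = -0.7778
Check: 7*-0.7778 = -5.4446 < 1 -- violated!
Step 2: Constraint must be active: 7*x = 1
x* = 1/7 = 0.1429 (rounded; the exact value 1/7 is used below)
lambda = (2*9*(1/7) + 14)/7 = 2.3673
Step 3: Compute optimal value.
f(x*) = 9*(1/7)^2 + 14*(1/7) = 2.1837


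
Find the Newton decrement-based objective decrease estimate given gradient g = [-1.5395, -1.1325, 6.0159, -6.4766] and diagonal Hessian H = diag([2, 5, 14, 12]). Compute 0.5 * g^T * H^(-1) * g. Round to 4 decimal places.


Step 1: H is diagonal, so H^(-1) * g = [-0.7698, -0.2265, 0.4297, -0.5397].
Step 2: g^T H^(-1) g = sum_i g_i^2 / H_ii
  = (-1.5395)^2/2 + (-1.1325)^2/5 + (6.0159)^2/14 + (-6.4766)^2/12
  = 1.185 + 0.2565 + 2.5851 + 3.4955 = 7.5221
Step 3: Objective decrease = 0.5 * g^T H^(-1) g = 3.7611


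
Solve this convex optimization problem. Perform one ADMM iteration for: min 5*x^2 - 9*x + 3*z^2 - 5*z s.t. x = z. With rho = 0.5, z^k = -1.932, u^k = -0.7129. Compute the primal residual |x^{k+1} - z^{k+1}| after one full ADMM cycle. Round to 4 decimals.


ADMM iteration with rho = 0.5, z^k = -1.932, u^k = -0.7129
Step 1: x-update.
Minimize 5*x^2 - 9*x + (0.5/2)*(x + 1.932 - 0.7129)^2
FOC: (2*5 + 0.5)*x = 9 + 0.5*(-1.932 + 0.7129)
x^{k+1} = 0.7991
Step 2: z-update.
Minimize 3*z^2 - 5*z + (0.5/2)*(0.7991 - z - 0.7129)^2
FOC: (2*3 + 0.5)*z = 5 + 0.5*(0.7991 - 0.7129)
z^{k+1} = 0.7759
Step 3: u-update.
u^{k+1} = -0.7129 + 0.7991 - 0.7759 = -0.6897
Step 4: Primal residual = |0.7991 - 0.7759| = 0.0232


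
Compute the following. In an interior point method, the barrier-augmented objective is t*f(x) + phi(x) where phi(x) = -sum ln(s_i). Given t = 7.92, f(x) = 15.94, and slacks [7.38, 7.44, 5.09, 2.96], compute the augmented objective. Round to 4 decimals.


Step 1: Compute log-barrier.
ln values: [1.9988, 2.0069, 1.6273, 1.0852]
phi = -(1.9988 + 2.0069 + 1.6273 + 1.0852) = -6.7181
Step 2: Compute augmented objective.
t*f(x) = 7.92*15.94 = 126.2448
Total = 126.2448 - 6.7181 = 119.5267


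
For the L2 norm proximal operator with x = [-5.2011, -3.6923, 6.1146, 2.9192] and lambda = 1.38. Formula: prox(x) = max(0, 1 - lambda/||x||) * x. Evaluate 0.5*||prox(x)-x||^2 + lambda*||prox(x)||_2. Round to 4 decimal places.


Step 1: Compute ||x||.
||x|| = 9.3056
Step 2: Compute scaling factor.
scale = max(0, 1 - 1.38/9.3056) = 0.8517
Step 3: prox(x) = [-4.4298, -3.1447, 5.2078, 2.4863]
||prox(x)|| = 7.9256
Step 4: Proximal objective.
0.5*||prox-x||^2 = 0.9522
lambda*||prox|| = 10.9373
Total = 11.8896


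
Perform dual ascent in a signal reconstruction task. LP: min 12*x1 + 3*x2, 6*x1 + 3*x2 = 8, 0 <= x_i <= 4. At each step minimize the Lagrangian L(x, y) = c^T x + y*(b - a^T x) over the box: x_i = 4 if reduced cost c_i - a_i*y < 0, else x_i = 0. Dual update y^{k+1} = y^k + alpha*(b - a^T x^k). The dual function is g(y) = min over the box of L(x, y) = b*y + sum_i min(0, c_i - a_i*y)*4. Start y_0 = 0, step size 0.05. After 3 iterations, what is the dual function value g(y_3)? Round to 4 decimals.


Dual ascent for LP: min 12*x1 + 3*x2, 6*x1 + 3*x2 = 8, 0 <= x_i <= 4
Step 1: y^k = 0.0, reduced costs: (12.0, 3.0)
  x^k = (0.0, 0.0), subgradient = b - a^T x = 8.0
  y^{k+1} = 0.0 + 0.05*8.0 = 0.4
Step 2: y^k = 0.4, reduced costs: (9.6, 1.8)
  x^k = (0.0, 0.0), subgradient = b - a^T x = 8.0
  y^{k+1} = 0.4 + 0.05*8.0 = 0.8
Step 3: y^k = 0.8, reduced costs: (7.2, 0.6)
  x^k = (0.0, 0.0), subgradient = b - a^T x = 8.0
  y^{k+1} = 0.8 + 0.05*8.0 = 1.2
Dual objective at y_3 = 1.2: reduced costs (4.8, -0.6), box minimizer x = (0.0, 4.0)
g(y_3) = b*y + (c1 - a1*y)*x1 + (c2 - a2*y)*x2 = 8*1.2 + 4.8*0.0 + (-0.6)*4.0 = 9.6 + 0.0 - 2.4 = 7.2


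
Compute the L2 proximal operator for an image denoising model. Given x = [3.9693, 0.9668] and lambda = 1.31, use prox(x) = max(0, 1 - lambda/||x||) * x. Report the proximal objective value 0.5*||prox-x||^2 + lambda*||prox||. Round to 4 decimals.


Step 1: Compute ||x||.
||x|| = 4.0853
Step 2: Compute scaling factor.
scale = max(0, 1 - 1.31/4.0853) = 0.6793
Step 3: prox(x) = [2.6965, 0.6568]
||prox(x)|| = 2.7753
Step 4: Proximal objective.
0.5*||prox-x||^2 = 0.8581
lambda*||prox|| = 3.6356
Total = 4.4938


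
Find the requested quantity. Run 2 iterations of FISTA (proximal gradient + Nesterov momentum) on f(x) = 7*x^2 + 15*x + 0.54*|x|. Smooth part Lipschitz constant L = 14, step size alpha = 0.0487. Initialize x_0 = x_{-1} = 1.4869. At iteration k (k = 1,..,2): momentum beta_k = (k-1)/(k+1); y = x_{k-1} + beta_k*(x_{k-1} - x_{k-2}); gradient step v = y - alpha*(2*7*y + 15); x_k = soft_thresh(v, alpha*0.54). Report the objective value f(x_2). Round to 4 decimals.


FISTA on f(x) = 7*x^2 + 15*x + 0.54*|x|
L = 14, alpha = 0.0487
Iteration 1: beta = 0.0, y = 1.4869 + 0.0*(1.4869 - 1.4869) = 1.4869
  grad(y) = 35.8166, v = y - alpha*grad = -0.2574
  prox(v) = soft_thresh(-0.2574, 0.0263) = -0.2311
Iteration 2: beta = 0.3333, y = -0.2311 + 0.3333*(-0.2311 - 1.4869) = -0.8037
  grad(y) = 3.7478, v = y - alpha*grad = -0.9862
  prox(v) = soft_thresh(-0.9862, 0.0263) = -0.9599
f(x_2) = 7*(-0.9599)^2 + 15*(-0.9599) + 0.54*|-0.9599| = -7.4303
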